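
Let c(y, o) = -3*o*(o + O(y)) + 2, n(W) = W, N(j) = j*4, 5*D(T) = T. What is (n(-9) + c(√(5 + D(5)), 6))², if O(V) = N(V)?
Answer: 44329 + 16560*√6 ≈ 84893.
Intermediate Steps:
D(T) = T/5
N(j) = 4*j
O(V) = 4*V
c(y, o) = 2 - 3*o*(o + 4*y) (c(y, o) = -3*o*(o + 4*y) + 2 = 2 - 3*o*(o + 4*y))
(n(-9) + c(√(5 + D(5)), 6))² = (-9 + (2 - 3*6² - 12*6*√(5 + (⅕)*5)))² = (-9 + (2 - 3*36 - 12*6*√(5 + 1)))² = (-9 + (2 - 108 - 12*6*√6))² = (-9 + (2 - 108 - 72*√6))² = (-9 + (-106 - 72*√6))² = (-115 - 72*√6)²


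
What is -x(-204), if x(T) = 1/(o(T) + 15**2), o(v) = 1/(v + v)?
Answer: -408/91799 ≈ -0.0044445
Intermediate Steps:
o(v) = 1/(2*v)
x(T) = 1/(225 + 1/(2*T)) (x(T) = 1/(1/(2*T) + 15**2) = 1/(1/(2*T) + 225) = 1/(225 + 1/(2*T)))
-x(-204) = -2*(-204)/(1 + 450*(-204)) = -2*(-204)/(1 - 91800) = -2*(-204)/(-91799) = -2*(-204)*(-1)/91799 = -1*408/91799 = -408/91799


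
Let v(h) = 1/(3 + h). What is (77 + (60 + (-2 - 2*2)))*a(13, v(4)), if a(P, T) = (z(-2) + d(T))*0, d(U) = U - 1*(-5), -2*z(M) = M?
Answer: 0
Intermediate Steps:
z(M) = -M/2
d(U) = 5 + U (d(U) = U + 5 = 5 + U)
a(P, T) = 0 (a(P, T) = (-1/2*(-2) + (5 + T))*0 = (1 + (5 + T))*0 = (6 + T)*0 = 0)
(77 + (60 + (-2 - 2*2)))*a(13, v(4)) = (77 + (60 + (-2 - 2*2)))*0 = (77 + (60 + (-2 - 4)))*0 = (77 + (60 - 6))*0 = (77 + 54)*0 = 131*0 = 0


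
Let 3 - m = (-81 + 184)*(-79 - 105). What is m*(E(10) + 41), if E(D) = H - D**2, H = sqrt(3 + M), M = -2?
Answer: -1099390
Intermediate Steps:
H = 1 (H = sqrt(3 - 2) = sqrt(1) = 1)
m = 18955 (m = 3 - (-81 + 184)*(-79 - 105) = 3 - 103*(-184) = 3 - 1*(-18952) = 3 + 18952 = 18955)
E(D) = 1 - D**2
m*(E(10) + 41) = 18955*((1 - 1*10**2) + 41) = 18955*((1 - 1*100) + 41) = 18955*((1 - 100) + 41) = 18955*(-99 + 41) = 18955*(-58) = -1099390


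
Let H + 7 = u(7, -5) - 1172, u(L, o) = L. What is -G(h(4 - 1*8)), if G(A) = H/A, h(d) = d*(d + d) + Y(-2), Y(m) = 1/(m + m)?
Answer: 4688/127 ≈ 36.913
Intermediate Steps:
Y(m) = 1/(2*m)
H = -1172 (H = -7 + (7 - 1172) = -7 - 1165 = -1172)
h(d) = -¼ + 2*d² (h(d) = d*(d + d) + (½)/(-2) = d*(2*d) + (½)*(-½) = 2*d² - ¼ = -¼ + 2*d²)
G(A) = -1172/A
-G(h(4 - 1*8)) = -(-1172)/(-¼ + 2*(4 - 1*8)²) = -(-1172)/(-¼ + 2*(4 - 8)²) = -(-1172)/(-¼ + 2*(-4)²) = -(-1172)/(-¼ + 2*16) = -(-1172)/(-¼ + 32) = -(-1172)/127/4 = -(-1172)*4/127 = -1*(-4688/127) = 4688/127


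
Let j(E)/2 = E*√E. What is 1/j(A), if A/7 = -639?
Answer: I*√497/13338486 ≈ 1.6714e-6*I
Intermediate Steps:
A = -4473 (A = 7*(-639) = -4473)
j(E) = 2*E^(3/2) (j(E) = 2*(E*√E) = 2*E^(3/2))
1/j(A) = 1/(2*(-4473)^(3/2)) = 1/(2*(-13419*I*√497)) = 1/(-26838*I*√497) = I*√497/13338486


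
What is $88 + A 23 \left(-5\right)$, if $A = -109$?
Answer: $12623$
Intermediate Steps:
$88 + A 23 \left(-5\right) = 88 - 109 \cdot 23 \left(-5\right) = 88 - -12535 = 88 + 12535 = 12623$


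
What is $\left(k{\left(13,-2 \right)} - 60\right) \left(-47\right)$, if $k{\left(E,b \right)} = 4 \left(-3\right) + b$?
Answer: $3478$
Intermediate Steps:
$k{\left(E,b \right)} = -12 + b$
$\left(k{\left(13,-2 \right)} - 60\right) \left(-47\right) = \left(\left(-12 - 2\right) - 60\right) \left(-47\right) = \left(-14 - 60\right) \left(-47\right) = \left(-74\right) \left(-47\right) = 3478$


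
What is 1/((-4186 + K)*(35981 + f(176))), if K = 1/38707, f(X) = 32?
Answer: -38707/5835096393513 ≈ -6.6335e-9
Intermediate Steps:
K = 1/38707 ≈ 2.5835e-5
1/((-4186 + K)*(35981 + f(176))) = 1/((-4186 + 1/38707)*(35981 + 32)) = 1/(-162027501/38707*36013) = 1/(-5835096393513/38707) = -38707/5835096393513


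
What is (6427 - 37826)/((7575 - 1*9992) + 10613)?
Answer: -31399/8196 ≈ -3.8310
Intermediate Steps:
(6427 - 37826)/((7575 - 1*9992) + 10613) = -31399/((7575 - 9992) + 10613) = -31399/(-2417 + 10613) = -31399/8196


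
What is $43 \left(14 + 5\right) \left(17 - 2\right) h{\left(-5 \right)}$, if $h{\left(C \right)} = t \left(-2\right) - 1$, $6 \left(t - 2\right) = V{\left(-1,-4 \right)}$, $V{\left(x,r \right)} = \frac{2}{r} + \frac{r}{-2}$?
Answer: $- \frac{134805}{2} \approx -67403.0$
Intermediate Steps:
$V{\left(x,r \right)} = \frac{2}{r} - \frac{r}{2}$ ($V{\left(x,r \right)} = \frac{2}{r} + r \left(- \frac{1}{2}\right) = \frac{2}{r} - \frac{r}{2}$)
$t = \frac{9}{4}$ ($t = 2 + \frac{\frac{2}{-4} - -2}{6} = 2 + \frac{2 \left(- \frac{1}{4}\right) + 2}{6} = 2 + \frac{- \frac{1}{2} + 2}{6} = 2 + \frac{1}{6} \cdot \frac{3}{2} = 2 + \frac{1}{4} = \frac{9}{4} \approx 2.25$)
$h{\left(C \right)} = - \frac{11}{2}$ ($h{\left(C \right)} = \frac{9}{4} \left(-2\right) - 1 = - \frac{9}{2} - 1 = - \frac{11}{2}$)
$43 \left(14 + 5\right) \left(17 - 2\right) h{\left(-5 \right)} = 43 \left(14 + 5\right) \left(17 - 2\right) \left(- \frac{11}{2}\right) = 43 \cdot 19 \cdot 15 \left(- \frac{11}{2}\right) = 43 \cdot 285 \left(- \frac{11}{2}\right) = 12255 \left(- \frac{11}{2}\right) = - \frac{134805}{2}$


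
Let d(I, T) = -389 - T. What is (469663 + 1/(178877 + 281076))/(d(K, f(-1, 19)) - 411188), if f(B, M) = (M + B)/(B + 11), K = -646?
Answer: -540057264600/473267259491 ≈ -1.1411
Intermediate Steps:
f(B, M) = (B + M)/(11 + B)
(469663 + 1/(178877 + 281076))/(d(K, f(-1, 19)) - 411188) = (469663 + 1/(178877 + 281076))/((-389 - (-1 + 19)/(11 - 1)) - 411188) = (469663 + 1/459953)/((-389 - 18/10) - 411188) = 216022905840/(459953*((-389 - 1*9/5) - 411188)) = 216022905840/(459953*((-389 - 9/5) - 411188)) = 216022905840/(459953*(-1954/5 - 411188)) = 216022905840/(459953*(-2057894/5)) = (216022905840/459953)*(-5/2057894) = -540057264600/473267259491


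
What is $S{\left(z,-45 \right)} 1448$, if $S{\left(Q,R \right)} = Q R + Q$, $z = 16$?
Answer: $-1019392$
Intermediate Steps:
$S{\left(Q,R \right)} = Q + Q R$
$S{\left(z,-45 \right)} 1448 = 16 \left(1 - 45\right) 1448 = 16 \left(-44\right) 1448 = \left(-704\right) 1448 = -1019392$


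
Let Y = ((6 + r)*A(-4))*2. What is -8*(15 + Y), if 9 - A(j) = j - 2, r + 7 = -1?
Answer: 360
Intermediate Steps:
r = -8 (r = -7 - 1 = -8)
A(j) = 11 - j (A(j) = 9 - (j - 2) = 9 - (-2 + j) = 9 + (2 - j) = 11 - j)
Y = -60 (Y = ((6 - 8)*(11 - 1*(-4)))*2 = -2*(11 + 4)*2 = -2*15*2 = -30*2 = -60)
-8*(15 + Y) = -8*(15 - 60) = -8*(-45) = 360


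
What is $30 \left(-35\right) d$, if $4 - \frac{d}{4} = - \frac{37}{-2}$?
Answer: $60900$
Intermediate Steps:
$d = -58$ ($d = 16 - 4 \left(- \frac{37}{-2}\right) = 16 - 4 \left(\left(-37\right) \left(- \frac{1}{2}\right)\right) = 16 - 74 = -58$)
$30 \left(-35\right) d = 30 \left(-35\right) \left(-58\right) = \left(-1050\right) \left(-58\right) = 60900$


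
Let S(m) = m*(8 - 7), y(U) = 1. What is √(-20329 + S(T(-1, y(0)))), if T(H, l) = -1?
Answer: I*√20330 ≈ 142.58*I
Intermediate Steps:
S(m) = m (S(m) = m*1 = m)
√(-20329 + S(T(-1, y(0)))) = √(-20329 - 1) = √(-20330) = I*√20330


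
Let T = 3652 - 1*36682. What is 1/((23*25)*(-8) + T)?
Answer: -1/37630 ≈ -2.6575e-5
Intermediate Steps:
T = -33030 (T = 3652 - 36682 = -33030)
1/((23*25)*(-8) + T) = 1/((23*25)*(-8) - 33030) = 1/(575*(-8) - 33030) = 1/(-4600 - 33030) = 1/(-37630) = -1/37630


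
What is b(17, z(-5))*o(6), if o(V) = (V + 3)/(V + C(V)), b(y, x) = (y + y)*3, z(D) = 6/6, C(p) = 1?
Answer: 918/7 ≈ 131.14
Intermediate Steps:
z(D) = 1 (z(D) = 6*(1/6) = 1)
b(y, x) = 6*y (b(y, x) = (2*y)*3 = 6*y)
o(V) = (3 + V)/(1 + V) (o(V) = (V + 3)/(V + 1) = (3 + V)/(1 + V))
b(17, z(-5))*o(6) = (6*17)*((3 + 6)/(1 + 6)) = 102*(9/7) = 918/7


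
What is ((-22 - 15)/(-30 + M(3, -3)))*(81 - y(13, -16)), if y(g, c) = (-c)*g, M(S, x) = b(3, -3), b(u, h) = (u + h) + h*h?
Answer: -4699/21 ≈ -223.76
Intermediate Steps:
b(u, h) = h + u + h**2 (b(u, h) = (h + u) + h**2 = h + u + h**2)
M(S, x) = 9 (M(S, x) = -3 + 3 + (-3)**2 = -3 + 3 + 9 = 9)
y(g, c) = -c*g
((-22 - 15)/(-30 + M(3, -3)))*(81 - y(13, -16)) = ((-22 - 15)/(-30 + 9))*(81 - (-1)*(-16)*13) = (-37/(-21))*(81 - 1*208) = (-37*(-1/21))*(81 - 208) = (37/21)*(-127) = -4699/21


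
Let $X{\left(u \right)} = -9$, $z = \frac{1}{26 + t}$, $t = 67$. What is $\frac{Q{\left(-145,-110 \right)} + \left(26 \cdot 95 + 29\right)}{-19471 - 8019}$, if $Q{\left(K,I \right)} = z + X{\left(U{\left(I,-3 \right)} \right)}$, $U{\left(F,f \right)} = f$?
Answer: $- \frac{231571}{2556570} \approx -0.090579$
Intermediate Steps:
$z = \frac{1}{93}$ ($z = \frac{1}{26 + 67} = \frac{1}{93} \approx 0.010753$)
$Q{\left(K,I \right)} = - \frac{836}{93}$ ($Q{\left(K,I \right)} = \frac{1}{93} - 9 = - \frac{836}{93}$)
$\frac{Q{\left(-145,-110 \right)} + \left(26 \cdot 95 + 29\right)}{-19471 - 8019} = \frac{- \frac{836}{93} + \left(26 \cdot 95 + 29\right)}{-19471 - 8019} = \frac{- \frac{836}{93} + \left(2470 + 29\right)}{-27490} = \left(- \frac{836}{93} + 2499\right) \left(- \frac{1}{27490}\right) = \frac{231571}{93} \left(- \frac{1}{27490}\right) = - \frac{231571}{2556570}$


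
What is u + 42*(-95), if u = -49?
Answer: -4039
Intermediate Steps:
u + 42*(-95) = -49 + 42*(-95) = -49 - 3990 = -4039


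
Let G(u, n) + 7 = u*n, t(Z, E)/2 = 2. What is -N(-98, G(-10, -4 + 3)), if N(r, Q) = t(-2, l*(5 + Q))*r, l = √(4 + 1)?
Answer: 392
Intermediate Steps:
l = √5 ≈ 2.2361
t(Z, E) = 4 (t(Z, E) = 2*2 = 4)
G(u, n) = -7 + n*u (G(u, n) = -7 + u*n = -7 + n*u)
N(r, Q) = 4*r
-N(-98, G(-10, -4 + 3)) = -4*(-98) = -1*(-392) = 392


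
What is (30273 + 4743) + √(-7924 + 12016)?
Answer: 35016 + 2*√1023 ≈ 35080.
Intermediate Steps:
(30273 + 4743) + √(-7924 + 12016) = 35016 + √4092 = 35016 + 2*√1023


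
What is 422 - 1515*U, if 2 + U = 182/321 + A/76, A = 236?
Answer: -4292569/2033 ≈ -2111.4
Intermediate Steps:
U = 10199/6099 (U = -2 + (182/321 + 236/76) = -2 + (182*(1/321) + 236*(1/76)) = -2 + (182/321 + 59/19) = -2 + 22397/6099 = 10199/6099 ≈ 1.6722)
422 - 1515*U = 422 - 1515*10199/6099 = 422 - 5150495/2033 = -4292569/2033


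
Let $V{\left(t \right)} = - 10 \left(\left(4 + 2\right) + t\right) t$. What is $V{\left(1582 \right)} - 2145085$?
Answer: $-27267245$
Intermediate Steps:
$V{\left(t \right)} = t \left(-60 - 10 t\right)$ ($V{\left(t \right)} = - 10 \left(6 + t\right) t = \left(-60 - 10 t\right) t = t \left(-60 - 10 t\right)$)
$V{\left(1582 \right)} - 2145085 = \left(-10\right) 1582 \left(6 + 1582\right) - 2145085 = \left(-10\right) 1582 \cdot 1588 - 2145085 = -25122160 - 2145085 = -27267245$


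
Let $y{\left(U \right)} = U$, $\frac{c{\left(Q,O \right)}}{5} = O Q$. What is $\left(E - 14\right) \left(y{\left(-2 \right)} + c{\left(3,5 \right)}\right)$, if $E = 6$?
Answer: $-584$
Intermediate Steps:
$c{\left(Q,O \right)} = 5 O Q$
$\left(E - 14\right) \left(y{\left(-2 \right)} + c{\left(3,5 \right)}\right) = \left(6 - 14\right) \left(-2 + 5 \cdot 5 \cdot 3\right) = - 8 \left(-2 + 75\right) = \left(-8\right) 73 = -584$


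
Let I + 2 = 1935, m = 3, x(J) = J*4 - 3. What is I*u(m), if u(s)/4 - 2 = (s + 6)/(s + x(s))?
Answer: 21263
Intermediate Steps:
x(J) = -3 + 4*J (x(J) = 4*J - 3 = -3 + 4*J)
u(s) = 8 + 4*(6 + s)/(-3 + 5*s) (u(s) = 8 + 4*((s + 6)/(s + (-3 + 4*s))) = 8 + 4*((6 + s)/(-3 + 5*s)) = 8 + 4*(6 + s)/(-3 + 5*s))
I = 1933 (I = -2 + 1935 = 1933)
I*u(m) = 1933*(44*3/(-3 + 5*3)) = 1933*(44*3/(-3 + 15)) = 1933*(44*3/12) = 1933*(44*3*(1/12)) = 1933*11 = 21263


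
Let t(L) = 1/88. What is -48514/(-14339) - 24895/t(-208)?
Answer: -31413259126/14339 ≈ -2.1908e+6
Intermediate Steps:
t(L) = 1/88
-48514/(-14339) - 24895/t(-208) = -48514/(-14339) - 24895/1/88 = -48514*(-1/14339) - 24895*88 = 48514/14339 - 2190760 = -31413259126/14339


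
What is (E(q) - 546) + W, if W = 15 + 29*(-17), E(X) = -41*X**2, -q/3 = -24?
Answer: -213568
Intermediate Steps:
q = 72 (q = -3*(-24) = 72)
W = -478 (W = 15 - 493 = -478)
(E(q) - 546) + W = (-41*72**2 - 546) - 478 = (-41*5184 - 546) - 478 = (-212544 - 546) - 478 = -213090 - 478 = -213568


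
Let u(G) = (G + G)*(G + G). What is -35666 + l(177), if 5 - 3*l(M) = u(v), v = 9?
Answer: -107317/3 ≈ -35772.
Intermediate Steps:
u(G) = 4*G**2 (u(G) = (2*G)*(2*G) = 4*G**2)
l(M) = -319/3 (l(M) = 5/3 - 4*9**2/3 = 5/3 - 4*81/3 = 5/3 - 1/3*324 = 5/3 - 108 = -319/3)
-35666 + l(177) = -35666 - 319/3 = -107317/3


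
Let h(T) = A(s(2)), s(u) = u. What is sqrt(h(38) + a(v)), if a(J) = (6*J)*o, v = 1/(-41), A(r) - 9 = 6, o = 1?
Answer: sqrt(24969)/41 ≈ 3.8540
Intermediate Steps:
A(r) = 15 (A(r) = 9 + 6 = 15)
h(T) = 15
v = -1/41 ≈ -0.024390
a(J) = 6*J (a(J) = (6*J)*1 = 6*J)
sqrt(h(38) + a(v)) = sqrt(15 + 6*(-1/41)) = sqrt(15 - 6/41) = sqrt(609/41) = sqrt(24969)/41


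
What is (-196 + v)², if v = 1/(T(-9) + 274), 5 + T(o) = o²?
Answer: 4705822801/122500 ≈ 38415.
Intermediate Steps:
T(o) = -5 + o²
v = 1/350 (v = 1/((-5 + (-9)²) + 274) = 1/((-5 + 81) + 274) = 1/(76 + 274) = 1/350 ≈ 0.0028571)
(-196 + v)² = (-196 + 1/350)² = (-68599/350)² = 4705822801/122500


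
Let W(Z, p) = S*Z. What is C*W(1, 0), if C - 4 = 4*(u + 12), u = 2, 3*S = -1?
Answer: -20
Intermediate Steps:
S = -1/3 (S = (1/3)*(-1) = -1/3 ≈ -0.33333)
W(Z, p) = -Z/3
C = 60 (C = 4 + 4*(2 + 12) = 4 + 4*14 = 4 + 56 = 60)
C*W(1, 0) = 60*(-1/3*1) = 60*(-1/3) = -20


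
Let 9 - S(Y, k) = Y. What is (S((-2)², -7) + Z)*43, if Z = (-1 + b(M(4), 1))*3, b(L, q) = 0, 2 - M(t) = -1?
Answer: 86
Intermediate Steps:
M(t) = 3 (M(t) = 2 - 1*(-1) = 2 + 1 = 3)
S(Y, k) = 9 - Y
Z = -3 (Z = (-1 + 0)*3 = -1*3 = -3)
(S((-2)², -7) + Z)*43 = ((9 - 1*(-2)²) - 3)*43 = ((9 - 1*4) - 3)*43 = ((9 - 4) - 3)*43 = (5 - 3)*43 = 2*43 = 86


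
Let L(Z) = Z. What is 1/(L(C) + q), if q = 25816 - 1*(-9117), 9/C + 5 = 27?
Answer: 22/768535 ≈ 2.8626e-5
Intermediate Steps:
C = 9/22 (C = 9/(-5 + 27) = 9/22 ≈ 0.40909)
q = 34933 (q = 25816 + 9117 = 34933)
1/(L(C) + q) = 1/(9/22 + 34933) = 1/(768535/22) = 22/768535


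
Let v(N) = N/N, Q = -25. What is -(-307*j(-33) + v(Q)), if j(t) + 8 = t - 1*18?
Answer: -18114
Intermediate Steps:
j(t) = -26 + t (j(t) = -8 + (t - 1*18) = -8 + (t - 18) = -8 + (-18 + t) = -26 + t)
v(N) = 1
-(-307*j(-33) + v(Q)) = -(-307*(-26 - 33) + 1) = -(-307*(-59) + 1) = -(18113 + 1) = -1*18114 = -18114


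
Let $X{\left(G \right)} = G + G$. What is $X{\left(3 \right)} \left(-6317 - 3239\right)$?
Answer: $-57336$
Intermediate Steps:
$X{\left(G \right)} = 2 G$
$X{\left(3 \right)} \left(-6317 - 3239\right) = 2 \cdot 3 \left(-6317 - 3239\right) = 6 \left(-9556\right) = -57336$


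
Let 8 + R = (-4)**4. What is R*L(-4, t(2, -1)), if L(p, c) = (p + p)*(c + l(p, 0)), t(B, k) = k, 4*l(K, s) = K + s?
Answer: 3968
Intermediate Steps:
l(K, s) = K/4 + s/4 (l(K, s) = (K + s)/4 = K/4 + s/4)
R = 248 (R = -8 + (-4)**4 = -8 + 256 = 248)
L(p, c) = 2*p*(c + p/4) (L(p, c) = (p + p)*(c + (p/4 + (1/4)*0)) = (2*p)*(c + (p/4 + 0)) = (2*p)*(c + p/4) = 2*p*(c + p/4))
R*L(-4, t(2, -1)) = 248*((1/2)*(-4)*(-4 + 4*(-1))) = 248*((1/2)*(-4)*(-4 - 4)) = 248*((1/2)*(-4)*(-8)) = 248*16 = 3968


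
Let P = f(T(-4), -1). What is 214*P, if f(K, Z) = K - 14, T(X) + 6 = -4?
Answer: -5136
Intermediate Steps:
T(X) = -10 (T(X) = -6 - 4 = -10)
f(K, Z) = -14 + K
P = -24 (P = -14 - 10 = -24)
214*P = 214*(-24) = -5136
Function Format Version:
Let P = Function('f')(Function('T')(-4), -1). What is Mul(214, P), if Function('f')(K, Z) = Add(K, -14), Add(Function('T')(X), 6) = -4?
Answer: -5136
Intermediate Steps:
Function('T')(X) = -10 (Function('T')(X) = Add(-6, -4) = -10)
Function('f')(K, Z) = Add(-14, K)
P = -24 (P = Add(-14, -10) = -24)
Mul(214, P) = Mul(214, -24) = -5136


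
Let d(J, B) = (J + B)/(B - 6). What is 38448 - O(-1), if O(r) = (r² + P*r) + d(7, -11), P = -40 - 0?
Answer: 652915/17 ≈ 38407.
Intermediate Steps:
P = -40 (P = -40 - 1*0 = -40 + 0 = -40)
d(J, B) = (B + J)/(-6 + B)
O(r) = 4/17 + r² - 40*r (O(r) = (r² - 40*r) + (-11 + 7)/(-6 - 11) = (r² - 40*r) - 4/(-17) = (r² - 40*r) - 1/17*(-4) = (r² - 40*r) + 4/17 = 4/17 + r² - 40*r)
38448 - O(-1) = 38448 - (4/17 + (-1)² - 40*(-1)) = 38448 - (4/17 + 1 + 40) = 38448 - 1*701/17 = 38448 - 701/17 = 652915/17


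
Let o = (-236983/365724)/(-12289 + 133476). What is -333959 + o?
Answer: -14801394965059075/44320994388 ≈ -3.3396e+5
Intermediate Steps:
o = -236983/44320994388 (o = -236983*1/365724/121187 = -236983/365724*1/121187 = -236983/44320994388 ≈ -5.3470e-6)
-333959 + o = -333959 - 236983/44320994388 = -14801394965059075/44320994388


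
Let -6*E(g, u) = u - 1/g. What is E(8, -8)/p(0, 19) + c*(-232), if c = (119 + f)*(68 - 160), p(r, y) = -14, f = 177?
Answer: 4245577663/672 ≈ 6.3178e+6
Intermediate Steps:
E(g, u) = -u/6 + 1/(6*g) (E(g, u) = -(u - 1/g)/6 = -u/6 + 1/(6*g))
c = -27232 (c = (119 + 177)*(68 - 160) = 296*(-92) = -27232)
E(8, -8)/p(0, 19) + c*(-232) = ((⅙)*(1 - 1*8*(-8))/8)/(-14) - 27232*(-232) = ((⅙)*(⅛)*(1 + 64))*(-1/14) + 6317824 = ((⅙)*(⅛)*65)*(-1/14) + 6317824 = (65/48)*(-1/14) + 6317824 = -65/672 + 6317824 = 4245577663/672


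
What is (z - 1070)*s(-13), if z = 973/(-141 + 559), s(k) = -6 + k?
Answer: 446287/22 ≈ 20286.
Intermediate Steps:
z = 973/418 ≈ 2.3278
(z - 1070)*s(-13) = (973/418 - 1070)*(-6 - 13) = -446287/418*(-19) = 446287/22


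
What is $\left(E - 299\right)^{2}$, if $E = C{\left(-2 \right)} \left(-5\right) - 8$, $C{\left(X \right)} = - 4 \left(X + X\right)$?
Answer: $149769$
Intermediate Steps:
$C{\left(X \right)} = - 8 X$ ($C{\left(X \right)} = - 4 \cdot 2 X = - 8 X$)
$E = -88$ ($E = \left(-8\right) \left(-2\right) \left(-5\right) - 8 = 16 \left(-5\right) - 8 = -80 - 8 = -88$)
$\left(E - 299\right)^{2} = \left(-88 - 299\right)^{2} = \left(-387\right)^{2} = 149769$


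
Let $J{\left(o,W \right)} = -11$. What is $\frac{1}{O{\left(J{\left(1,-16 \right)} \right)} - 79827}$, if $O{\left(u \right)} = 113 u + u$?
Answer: $- \frac{1}{81081} \approx -1.2333 \cdot 10^{-5}$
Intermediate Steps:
$O{\left(u \right)} = 114 u$
$\frac{1}{O{\left(J{\left(1,-16 \right)} \right)} - 79827} = \frac{1}{114 \left(-11\right) - 79827} = \frac{1}{-1254 - 79827} = \frac{1}{-81081} = - \frac{1}{81081}$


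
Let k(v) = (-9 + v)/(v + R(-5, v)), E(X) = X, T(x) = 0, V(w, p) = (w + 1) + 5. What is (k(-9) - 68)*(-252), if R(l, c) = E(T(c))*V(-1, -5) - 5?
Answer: 16812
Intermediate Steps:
V(w, p) = 6 + w (V(w, p) = (1 + w) + 5 = 6 + w)
R(l, c) = -5 (R(l, c) = 0*(6 - 1) - 5 = 0*5 - 5 = 0 - 5 = -5)
k(v) = (-9 + v)/(-5 + v) (k(v) = (-9 + v)/(v - 5) = (-9 + v)/(-5 + v))
(k(-9) - 68)*(-252) = ((-9 - 9)/(-5 - 9) - 68)*(-252) = (-18/(-14) - 68)*(-252) = (-1/14*(-18) - 68)*(-252) = (9/7 - 68)*(-252) = -467/7*(-252) = 16812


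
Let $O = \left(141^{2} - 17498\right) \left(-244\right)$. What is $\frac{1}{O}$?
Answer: $- \frac{1}{581452} \approx -1.7198 \cdot 10^{-6}$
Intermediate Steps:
$O = -581452$ ($O = \left(19881 - 17498\right) \left(-244\right) = 2383 \left(-244\right) = -581452$)
$\frac{1}{O} = \frac{1}{-581452} = - \frac{1}{581452}$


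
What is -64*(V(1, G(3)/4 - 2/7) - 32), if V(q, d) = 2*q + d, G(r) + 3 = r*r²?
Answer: 10880/7 ≈ 1554.3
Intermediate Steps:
G(r) = -3 + r³ (G(r) = -3 + r*r² = -3 + r³)
V(q, d) = d + 2*q
-64*(V(1, G(3)/4 - 2/7) - 32) = -64*((((-3 + 3³)/4 - 2/7) + 2*1) - 32) = -64*((((-3 + 27)*(¼) - 2*⅐) + 2) - 32) = -64*(((24*(¼) - 2/7) + 2) - 32) = -64*(((6 - 2/7) + 2) - 32) = -64*((40/7 + 2) - 32) = -64*(54/7 - 32) = -64*(-170/7) = 10880/7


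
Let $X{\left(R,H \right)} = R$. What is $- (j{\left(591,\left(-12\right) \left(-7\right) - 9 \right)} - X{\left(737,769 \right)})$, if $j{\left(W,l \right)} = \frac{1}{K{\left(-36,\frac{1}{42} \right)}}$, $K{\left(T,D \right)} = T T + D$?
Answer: $\frac{40117079}{54433} \approx 737.0$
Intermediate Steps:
$K{\left(T,D \right)} = D + T^{2}$ ($K{\left(T,D \right)} = T^{2} + D = D + T^{2}$)
$j{\left(W,l \right)} = \frac{42}{54433}$ ($j{\left(W,l \right)} = \frac{1}{\frac{1}{42} + \left(-36\right)^{2}} = \frac{1}{\frac{1}{42} + 1296} = \frac{1}{\frac{54433}{42}} = \frac{42}{54433}$)
$- (j{\left(591,\left(-12\right) \left(-7\right) - 9 \right)} - X{\left(737,769 \right)}) = - (\frac{42}{54433} - 737) = \left(-1\right) \left(- \frac{40117079}{54433}\right) = \frac{40117079}{54433}$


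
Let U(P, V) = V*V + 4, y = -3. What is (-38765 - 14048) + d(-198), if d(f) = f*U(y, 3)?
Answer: -55387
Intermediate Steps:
U(P, V) = 4 + V² (U(P, V) = V² + 4 = 4 + V²)
d(f) = 13*f (d(f) = f*(4 + 3²) = f*(4 + 9) = f*13 = 13*f)
(-38765 - 14048) + d(-198) = (-38765 - 14048) + 13*(-198) = -52813 - 2574 = -55387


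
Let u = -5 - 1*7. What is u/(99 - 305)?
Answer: 6/103 ≈ 0.058252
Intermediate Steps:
u = -12 (u = -5 - 7 = -12)
u/(99 - 305) = -12/(99 - 305) = -12/(-206) = -1/206*(-12) = 6/103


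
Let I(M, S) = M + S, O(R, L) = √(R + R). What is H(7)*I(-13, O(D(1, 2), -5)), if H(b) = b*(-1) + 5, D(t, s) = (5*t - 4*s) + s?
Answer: 26 - 2*I*√2 ≈ 26.0 - 2.8284*I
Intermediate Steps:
D(t, s) = -3*s + 5*t (D(t, s) = (-4*s + 5*t) + s = -3*s + 5*t)
O(R, L) = √2*√R (O(R, L) = √(2*R) = √2*√R)
H(b) = 5 - b (H(b) = -b + 5 = 5 - b)
H(7)*I(-13, O(D(1, 2), -5)) = (5 - 1*7)*(-13 + √2*√(-3*2 + 5*1)) = (5 - 7)*(-13 + √2*√(-6 + 5)) = -2*(-13 + √2*√(-1)) = -2*(-13 + √2*I) = -2*(-13 + I*√2) = 26 - 2*I*√2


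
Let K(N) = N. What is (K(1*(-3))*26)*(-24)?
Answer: 1872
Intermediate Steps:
(K(1*(-3))*26)*(-24) = ((1*(-3))*26)*(-24) = -3*26*(-24) = -78*(-24) = 1872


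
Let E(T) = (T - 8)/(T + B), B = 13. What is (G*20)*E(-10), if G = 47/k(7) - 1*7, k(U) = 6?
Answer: -100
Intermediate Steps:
E(T) = (-8 + T)/(13 + T) (E(T) = (T - 8)/(T + 13) = (-8 + T)/(13 + T))
G = 5/6 (G = 47/6 - 1*7 = 47*(1/6) - 7 = 47/6 - 7 = 5/6 ≈ 0.83333)
(G*20)*E(-10) = ((5/6)*20)*((-8 - 10)/(13 - 10)) = 50*(-18/3)/3 = 50*((1/3)*(-18))/3 = (50/3)*(-6) = -100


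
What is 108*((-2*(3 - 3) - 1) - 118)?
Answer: -12852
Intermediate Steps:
108*((-2*(3 - 3) - 1) - 118) = 108*((-2*0 - 1) - 118) = 108*((0 - 1) - 118) = 108*(-1 - 118) = 108*(-119) = -12852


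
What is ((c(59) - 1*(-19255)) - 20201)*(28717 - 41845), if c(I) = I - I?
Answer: 12419088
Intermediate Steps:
c(I) = 0
((c(59) - 1*(-19255)) - 20201)*(28717 - 41845) = ((0 - 1*(-19255)) - 20201)*(28717 - 41845) = ((0 + 19255) - 20201)*(-13128) = (19255 - 20201)*(-13128) = -946*(-13128) = 12419088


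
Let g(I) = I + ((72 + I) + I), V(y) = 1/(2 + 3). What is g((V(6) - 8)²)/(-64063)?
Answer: -6363/1601575 ≈ -0.0039730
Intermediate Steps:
V(y) = ⅕ (V(y) = 1/5 = ⅕)
g(I) = 72 + 3*I (g(I) = I + (72 + 2*I) = 72 + 3*I)
g((V(6) - 8)²)/(-64063) = (72 + 3*(⅕ - 8)²)/(-64063) = (72 + 3*(-39/5)²)*(-1/64063) = (72 + 3*(1521/25))*(-1/64063) = (72 + 4563/25)*(-1/64063) = (6363/25)*(-1/64063) = -6363/1601575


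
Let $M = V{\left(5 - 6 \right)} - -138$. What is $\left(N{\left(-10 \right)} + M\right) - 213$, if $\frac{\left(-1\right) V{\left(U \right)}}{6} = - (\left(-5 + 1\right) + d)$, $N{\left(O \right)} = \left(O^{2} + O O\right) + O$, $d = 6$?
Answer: $127$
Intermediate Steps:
$N{\left(O \right)} = O + 2 O^{2}$ ($N{\left(O \right)} = \left(O^{2} + O^{2}\right) + O = 2 O^{2} + O = O + 2 O^{2}$)
$V{\left(U \right)} = 12$ ($V{\left(U \right)} = - 6 \left(- (\left(-5 + 1\right) + 6)\right) = - 6 \left(- (-4 + 6)\right) = - 6 \left(\left(-1\right) 2\right) = \left(-6\right) \left(-2\right) = 12$)
$M = 150$ ($M = 12 - -138 = 12 + 138 = 150$)
$\left(N{\left(-10 \right)} + M\right) - 213 = \left(- 10 \left(1 + 2 \left(-10\right)\right) + 150\right) - 213 = \left(- 10 \left(1 - 20\right) + 150\right) - 213 = \left(\left(-10\right) \left(-19\right) + 150\right) - 213 = \left(190 + 150\right) - 213 = 340 - 213 = 127$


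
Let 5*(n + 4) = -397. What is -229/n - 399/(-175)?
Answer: 52394/10425 ≈ 5.0258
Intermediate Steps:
n = -417/5 (n = -4 + (⅕)*(-397) = -4 - 397/5 = -417/5 ≈ -83.400)
-229/n - 399/(-175) = -229/(-417/5) - 399/(-175) = -229*(-5/417) - 399*(-1/175) = 1145/417 + 57/25 = 52394/10425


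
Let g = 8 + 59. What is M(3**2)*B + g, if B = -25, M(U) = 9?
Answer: -158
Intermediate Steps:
g = 67
M(3**2)*B + g = 9*(-25) + 67 = -225 + 67 = -158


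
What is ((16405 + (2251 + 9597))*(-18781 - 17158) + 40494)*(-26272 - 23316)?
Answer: 50348881891924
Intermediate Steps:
((16405 + (2251 + 9597))*(-18781 - 17158) + 40494)*(-26272 - 23316) = ((16405 + 11848)*(-35939) + 40494)*(-49588) = (28253*(-35939) + 40494)*(-49588) = (-1015384567 + 40494)*(-49588) = -1015344073*(-49588) = 50348881891924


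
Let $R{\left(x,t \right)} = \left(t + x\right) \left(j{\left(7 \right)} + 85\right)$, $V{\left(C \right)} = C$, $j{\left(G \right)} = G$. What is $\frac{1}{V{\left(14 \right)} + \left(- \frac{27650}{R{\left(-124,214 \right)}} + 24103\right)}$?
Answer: $\frac{828}{19966111} \approx 4.147 \cdot 10^{-5}$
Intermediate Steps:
$R{\left(x,t \right)} = 92 t + 92 x$ ($R{\left(x,t \right)} = \left(t + x\right) \left(7 + 85\right) = \left(t + x\right) 92 = 92 t + 92 x$)
$\frac{1}{V{\left(14 \right)} + \left(- \frac{27650}{R{\left(-124,214 \right)}} + 24103\right)} = \frac{1}{14 + \left(- \frac{27650}{92 \cdot 214 + 92 \left(-124\right)} + 24103\right)} = \frac{1}{14 + \left(- \frac{27650}{19688 - 11408} + 24103\right)} = \frac{1}{14 + \left(- \frac{27650}{8280} + 24103\right)} = \frac{1}{14 + \left(\left(-27650\right) \frac{1}{8280} + 24103\right)} = \frac{1}{14 + \left(- \frac{2765}{828} + 24103\right)} = \frac{1}{14 + \frac{19954519}{828}} = \frac{1}{\frac{19966111}{828}} = \frac{828}{19966111}$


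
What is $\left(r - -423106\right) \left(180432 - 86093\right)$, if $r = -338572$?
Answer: $7974853026$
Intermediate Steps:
$\left(r - -423106\right) \left(180432 - 86093\right) = \left(-338572 - -423106\right) \left(180432 - 86093\right) = \left(-338572 + 423106\right) 94339 = 84534 \cdot 94339 = 7974853026$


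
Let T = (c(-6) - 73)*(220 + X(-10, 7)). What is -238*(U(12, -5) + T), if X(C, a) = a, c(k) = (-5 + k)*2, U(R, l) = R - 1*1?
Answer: 5129852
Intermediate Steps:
U(R, l) = -1 + R (U(R, l) = R - 1 = -1 + R)
c(k) = -10 + 2*k
T = -21565 (T = ((-10 + 2*(-6)) - 73)*(220 + 7) = ((-10 - 12) - 73)*227 = (-22 - 73)*227 = -95*227 = -21565)
-238*(U(12, -5) + T) = -238*((-1 + 12) - 21565) = -238*(11 - 21565) = -238*(-21554) = 5129852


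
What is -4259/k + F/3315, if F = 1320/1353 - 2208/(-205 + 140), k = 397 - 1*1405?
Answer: 12573300683/2968383600 ≈ 4.2357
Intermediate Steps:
k = -1008 (k = 397 - 1405 = -1008)
F = 93128/2665 (F = 1320*(1/1353) - 2208/(-65) = 40/41 - 2208*(-1/65) = 40/41 + 2208/65 = 93128/2665 ≈ 34.945)
-4259/k + F/3315 = -4259/(-1008) + (93128/2665)/3315 = -4259*(-1/1008) + (93128/2665)*(1/3315) = 4259/1008 + 93128/8834475 = 12573300683/2968383600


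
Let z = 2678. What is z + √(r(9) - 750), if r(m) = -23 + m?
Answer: 2678 + 2*I*√191 ≈ 2678.0 + 27.641*I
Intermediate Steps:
z + √(r(9) - 750) = 2678 + √((-23 + 9) - 750) = 2678 + √(-14 - 750) = 2678 + √(-764) = 2678 + 2*I*√191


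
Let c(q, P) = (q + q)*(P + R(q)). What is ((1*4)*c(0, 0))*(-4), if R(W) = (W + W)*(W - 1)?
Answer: 0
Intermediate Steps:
R(W) = 2*W*(-1 + W) (R(W) = (2*W)*(-1 + W) = 2*W*(-1 + W))
c(q, P) = 2*q*(P + 2*q*(-1 + q)) (c(q, P) = (q + q)*(P + 2*q*(-1 + q)) = (2*q)*(P + 2*q*(-1 + q)) = 2*q*(P + 2*q*(-1 + q)))
((1*4)*c(0, 0))*(-4) = ((1*4)*(2*0*(0 + 2*0*(-1 + 0))))*(-4) = (4*(2*0*(0 + 2*0*(-1))))*(-4) = (4*(2*0*(0 + 0)))*(-4) = (4*(2*0*0))*(-4) = (4*0)*(-4) = 0*(-4) = 0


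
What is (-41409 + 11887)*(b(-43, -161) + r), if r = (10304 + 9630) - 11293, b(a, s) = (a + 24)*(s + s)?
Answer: -435715198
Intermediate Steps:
b(a, s) = 2*s*(24 + a) (b(a, s) = (24 + a)*(2*s) = 2*s*(24 + a))
r = 8641 (r = 19934 - 11293 = 8641)
(-41409 + 11887)*(b(-43, -161) + r) = (-41409 + 11887)*(2*(-161)*(24 - 43) + 8641) = -29522*(2*(-161)*(-19) + 8641) = -29522*(6118 + 8641) = -29522*14759 = -435715198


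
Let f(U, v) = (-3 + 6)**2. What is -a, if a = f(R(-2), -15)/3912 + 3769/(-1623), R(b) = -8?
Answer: 4909907/2116392 ≈ 2.3199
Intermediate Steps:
f(U, v) = 9 (f(U, v) = 3**2 = 9)
a = -4909907/2116392 (a = 9/3912 + 3769/(-1623) = 9*(1/3912) + 3769*(-1/1623) = 3/1304 - 3769/1623 = -4909907/2116392 ≈ -2.3199)
-a = -1*(-4909907/2116392) = 4909907/2116392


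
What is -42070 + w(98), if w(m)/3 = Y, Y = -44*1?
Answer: -42202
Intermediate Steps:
Y = -44
w(m) = -132 (w(m) = 3*(-44) = -132)
-42070 + w(98) = -42070 - 132 = -42202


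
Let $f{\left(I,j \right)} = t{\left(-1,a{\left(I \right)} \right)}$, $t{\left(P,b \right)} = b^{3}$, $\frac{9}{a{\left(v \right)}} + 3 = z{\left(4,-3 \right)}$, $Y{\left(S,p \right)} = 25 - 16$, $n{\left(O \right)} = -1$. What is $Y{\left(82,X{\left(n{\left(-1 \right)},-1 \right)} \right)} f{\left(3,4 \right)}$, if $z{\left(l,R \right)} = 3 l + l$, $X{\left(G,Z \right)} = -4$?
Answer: $\frac{6561}{2197} \approx 2.9863$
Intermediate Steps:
$Y{\left(S,p \right)} = 9$ ($Y{\left(S,p \right)} = 25 - 16 = 9$)
$z{\left(l,R \right)} = 4 l$
$a{\left(v \right)} = \frac{9}{13}$ ($a{\left(v \right)} = \frac{9}{-3 + 4 \cdot 4} = \frac{9}{-3 + 16} = \frac{9}{13}$)
$f{\left(I,j \right)} = \frac{729}{2197}$ ($f{\left(I,j \right)} = \left(\frac{9}{13}\right)^{3} = \frac{729}{2197}$)
$Y{\left(82,X{\left(n{\left(-1 \right)},-1 \right)} \right)} f{\left(3,4 \right)} = 9 \cdot \frac{729}{2197} = \frac{6561}{2197}$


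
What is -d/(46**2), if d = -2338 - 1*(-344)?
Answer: 997/1058 ≈ 0.94234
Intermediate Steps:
d = -1994 (d = -2338 + 344 = -1994)
-d/(46**2) = -(-1994)/(46**2) = -(-1994)/2116 = -1*(-997/1058) = 997/1058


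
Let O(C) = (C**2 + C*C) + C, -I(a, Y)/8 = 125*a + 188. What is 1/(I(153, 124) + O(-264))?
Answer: -1/15376 ≈ -6.5036e-5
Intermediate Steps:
I(a, Y) = -1504 - 1000*a (I(a, Y) = -8*(125*a + 188) = -8*(188 + 125*a) = -1504 - 1000*a)
O(C) = C + 2*C**2 (O(C) = (C**2 + C**2) + C = 2*C**2 + C = C + 2*C**2)
1/(I(153, 124) + O(-264)) = 1/((-1504 - 1000*153) - 264*(1 + 2*(-264))) = 1/((-1504 - 153000) - 264*(1 - 528)) = 1/(-154504 - 264*(-527)) = 1/(-154504 + 139128) = 1/(-15376) = -1/15376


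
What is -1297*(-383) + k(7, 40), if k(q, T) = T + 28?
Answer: 496819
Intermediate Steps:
k(q, T) = 28 + T
-1297*(-383) + k(7, 40) = -1297*(-383) + (28 + 40) = 496751 + 68 = 496819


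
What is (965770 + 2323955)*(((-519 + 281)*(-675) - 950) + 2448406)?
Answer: 8579951510850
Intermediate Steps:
(965770 + 2323955)*(((-519 + 281)*(-675) - 950) + 2448406) = 3289725*((-238*(-675) - 950) + 2448406) = 3289725*((160650 - 950) + 2448406) = 3289725*(159700 + 2448406) = 3289725*2608106 = 8579951510850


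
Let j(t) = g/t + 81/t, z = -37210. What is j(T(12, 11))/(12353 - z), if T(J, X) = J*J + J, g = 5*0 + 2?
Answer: 83/7731828 ≈ 1.0735e-5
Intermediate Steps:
g = 2 (g = 0 + 2 = 2)
T(J, X) = J + J² (T(J, X) = J² + J = J + J²)
j(t) = 83/t (j(t) = 2/t + 81/t = 83/t)
j(T(12, 11))/(12353 - z) = (83/((12*(1 + 12))))/(12353 - 1*(-37210)) = (83/((12*13)))/(12353 + 37210) = (83/156)/49563 = (83*(1/156))*(1/49563) = (83/156)*(1/49563) = 83/7731828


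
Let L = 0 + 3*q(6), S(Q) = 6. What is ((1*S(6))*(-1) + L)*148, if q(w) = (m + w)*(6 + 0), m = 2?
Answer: 20424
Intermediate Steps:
q(w) = 12 + 6*w (q(w) = (2 + w)*(6 + 0) = (2 + w)*6 = 12 + 6*w)
L = 144 (L = 0 + 3*(12 + 6*6) = 0 + 3*(12 + 36) = 0 + 3*48 = 0 + 144 = 144)
((1*S(6))*(-1) + L)*148 = ((1*6)*(-1) + 144)*148 = (6*(-1) + 144)*148 = (-6 + 144)*148 = 138*148 = 20424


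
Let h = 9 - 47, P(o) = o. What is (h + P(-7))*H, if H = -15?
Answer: 675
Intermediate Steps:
h = -38
(h + P(-7))*H = (-38 - 7)*(-15) = -45*(-15) = 675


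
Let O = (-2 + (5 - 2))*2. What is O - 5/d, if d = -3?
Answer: 11/3 ≈ 3.6667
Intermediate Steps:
O = 2 (O = (-2 + 3)*2 = 1*2 = 2)
O - 5/d = 2 - 5/(-3) = 2 - 5*(-1/3) = 2 + 5/3 = 11/3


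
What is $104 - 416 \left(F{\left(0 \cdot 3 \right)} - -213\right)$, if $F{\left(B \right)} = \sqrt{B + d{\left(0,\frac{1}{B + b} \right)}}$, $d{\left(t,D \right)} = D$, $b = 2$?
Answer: $-88504 - 208 \sqrt{2} \approx -88798.0$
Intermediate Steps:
$F{\left(B \right)} = \sqrt{B + \frac{1}{2 + B}}$ ($F{\left(B \right)} = \sqrt{B + \frac{1}{B + 2}} = \sqrt{B + \frac{1}{2 + B}}$)
$104 - 416 \left(F{\left(0 \cdot 3 \right)} - -213\right) = 104 - 416 \left(\sqrt{\frac{1 + 0 \cdot 3 \left(2 + 0 \cdot 3\right)}{2 + 0 \cdot 3}} - -213\right) = 104 - 416 \left(\sqrt{\frac{1 + 0 \left(2 + 0\right)}{2 + 0}} + 213\right) = 104 - 416 \left(\sqrt{\frac{1 + 0 \cdot 2}{2}} + 213\right) = 104 - 416 \left(\sqrt{\frac{1 + 0}{2}} + 213\right) = 104 - 416 \left(\sqrt{\frac{1}{2} \cdot 1} + 213\right) = 104 - 416 \left(\sqrt{\frac{1}{2}} + 213\right) = 104 - 416 \left(\frac{\sqrt{2}}{2} + 213\right) = 104 - 416 \left(213 + \frac{\sqrt{2}}{2}\right) = 104 - \left(88608 + 208 \sqrt{2}\right) = -88504 - 208 \sqrt{2}$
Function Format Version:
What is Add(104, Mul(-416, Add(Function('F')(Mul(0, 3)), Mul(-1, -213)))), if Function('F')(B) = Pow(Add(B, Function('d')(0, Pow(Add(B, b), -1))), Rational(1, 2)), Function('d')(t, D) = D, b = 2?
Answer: Add(-88504, Mul(-208, Pow(2, Rational(1, 2)))) ≈ -88798.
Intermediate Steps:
Function('F')(B) = Pow(Add(B, Pow(Add(2, B), -1)), Rational(1, 2)) (Function('F')(B) = Pow(Add(B, Pow(Add(B, 2), -1)), Rational(1, 2)) = Pow(Add(B, Pow(Add(2, B), -1)), Rational(1, 2)))
Add(104, Mul(-416, Add(Function('F')(Mul(0, 3)), Mul(-1, -213)))) = Add(104, Mul(-416, Add(Pow(Mul(Pow(Add(2, Mul(0, 3)), -1), Add(1, Mul(Mul(0, 3), Add(2, Mul(0, 3))))), Rational(1, 2)), Mul(-1, -213)))) = Add(104, Mul(-416, Add(Pow(Mul(Pow(Add(2, 0), -1), Add(1, Mul(0, Add(2, 0)))), Rational(1, 2)), 213))) = Add(104, Mul(-416, Add(Pow(Mul(Pow(2, -1), Add(1, Mul(0, 2))), Rational(1, 2)), 213))) = Add(104, Mul(-416, Add(Pow(Mul(Rational(1, 2), Add(1, 0)), Rational(1, 2)), 213))) = Add(104, Mul(-416, Add(Pow(Mul(Rational(1, 2), 1), Rational(1, 2)), 213))) = Add(104, Mul(-416, Add(Pow(Rational(1, 2), Rational(1, 2)), 213))) = Add(104, Mul(-416, Add(Mul(Rational(1, 2), Pow(2, Rational(1, 2))), 213))) = Add(104, Mul(-416, Add(213, Mul(Rational(1, 2), Pow(2, Rational(1, 2)))))) = Add(104, Add(-88608, Mul(-208, Pow(2, Rational(1, 2))))) = Add(-88504, Mul(-208, Pow(2, Rational(1, 2))))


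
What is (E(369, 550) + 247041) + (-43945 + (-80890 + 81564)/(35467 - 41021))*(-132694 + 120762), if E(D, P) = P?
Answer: 1456816363271/2777 ≈ 5.2460e+8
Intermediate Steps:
(E(369, 550) + 247041) + (-43945 + (-80890 + 81564)/(35467 - 41021))*(-132694 + 120762) = (550 + 247041) + (-43945 + (-80890 + 81564)/(35467 - 41021))*(-132694 + 120762) = 247591 + (-43945 + 674/(-5554))*(-11932) = 247591 + (-43945 + 674*(-1/5554))*(-11932) = 247591 + (-43945 - 337/2777)*(-11932) = 247591 - 122035602/2777*(-11932) = 247591 + 1456128803064/2777 = 1456816363271/2777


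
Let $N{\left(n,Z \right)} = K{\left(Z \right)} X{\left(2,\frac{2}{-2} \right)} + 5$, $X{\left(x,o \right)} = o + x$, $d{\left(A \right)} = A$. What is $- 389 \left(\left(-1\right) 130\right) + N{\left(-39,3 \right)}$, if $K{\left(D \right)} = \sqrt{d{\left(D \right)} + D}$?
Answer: $50575 + \sqrt{6} \approx 50577.0$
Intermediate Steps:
$K{\left(D \right)} = \sqrt{2} \sqrt{D}$ ($K{\left(D \right)} = \sqrt{D + D} = \sqrt{2 D} = \sqrt{2} \sqrt{D}$)
$N{\left(n,Z \right)} = 5 + \sqrt{2} \sqrt{Z}$ ($N{\left(n,Z \right)} = \sqrt{2} \sqrt{Z} \left(\frac{2}{-2} + 2\right) + 5 = \sqrt{2} \sqrt{Z} \left(2 \left(- \frac{1}{2}\right) + 2\right) + 5 = \sqrt{2} \sqrt{Z} \left(-1 + 2\right) + 5 = \sqrt{2} \sqrt{Z} 1 + 5 = \sqrt{2} \sqrt{Z} + 5 = 5 + \sqrt{2} \sqrt{Z}$)
$- 389 \left(\left(-1\right) 130\right) + N{\left(-39,3 \right)} = - 389 \left(\left(-1\right) 130\right) + \left(5 + \sqrt{2} \sqrt{3}\right) = \left(-389\right) \left(-130\right) + \left(5 + \sqrt{6}\right) = 50570 + \left(5 + \sqrt{6}\right) = 50575 + \sqrt{6}$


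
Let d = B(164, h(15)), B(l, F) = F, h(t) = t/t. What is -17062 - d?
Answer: -17063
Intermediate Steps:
h(t) = 1
d = 1
-17062 - d = -17062 - 1*1 = -17062 - 1 = -17063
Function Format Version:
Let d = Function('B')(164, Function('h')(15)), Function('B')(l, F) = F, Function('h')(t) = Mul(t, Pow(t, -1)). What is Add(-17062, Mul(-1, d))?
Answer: -17063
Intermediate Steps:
Function('h')(t) = 1
d = 1
Add(-17062, Mul(-1, d)) = Add(-17062, Mul(-1, 1)) = Add(-17062, -1) = -17063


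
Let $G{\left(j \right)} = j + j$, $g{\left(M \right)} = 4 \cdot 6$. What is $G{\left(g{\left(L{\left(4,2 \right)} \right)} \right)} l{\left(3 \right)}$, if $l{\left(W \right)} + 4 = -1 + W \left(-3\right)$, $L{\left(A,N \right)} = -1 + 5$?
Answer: $-672$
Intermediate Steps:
$L{\left(A,N \right)} = 4$
$g{\left(M \right)} = 24$
$G{\left(j \right)} = 2 j$
$l{\left(W \right)} = -5 - 3 W$ ($l{\left(W \right)} = -4 + \left(-1 + W \left(-3\right)\right) = -4 - \left(1 + 3 W\right) = -5 - 3 W$)
$G{\left(g{\left(L{\left(4,2 \right)} \right)} \right)} l{\left(3 \right)} = 2 \cdot 24 \left(-5 - 9\right) = 48 \left(-5 - 9\right) = 48 \left(-14\right) = -672$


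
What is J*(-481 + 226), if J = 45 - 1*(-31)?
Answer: -19380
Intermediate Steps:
J = 76 (J = 45 + 31 = 76)
J*(-481 + 226) = 76*(-481 + 226) = 76*(-255) = -19380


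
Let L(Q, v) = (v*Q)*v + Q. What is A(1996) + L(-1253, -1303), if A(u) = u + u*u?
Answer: -2123369918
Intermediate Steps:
A(u) = u + u²
L(Q, v) = Q + Q*v² (L(Q, v) = (Q*v)*v + Q = Q*v² + Q = Q + Q*v²)
A(1996) + L(-1253, -1303) = 1996*(1 + 1996) - 1253*(1 + (-1303)²) = 1996*1997 - 1253*(1 + 1697809) = 3986012 - 1253*1697810 = 3986012 - 2127355930 = -2123369918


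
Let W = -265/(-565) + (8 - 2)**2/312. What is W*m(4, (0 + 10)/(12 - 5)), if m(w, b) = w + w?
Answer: 6868/1469 ≈ 4.6753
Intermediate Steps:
m(w, b) = 2*w
W = 1717/2938 (W = -265*(-1/565) + 6**2*(1/312) = 53/113 + 36*(1/312) = 53/113 + 3/26 = 1717/2938 ≈ 0.58441)
W*m(4, (0 + 10)/(12 - 5)) = 1717*(2*4)/2938 = (1717/2938)*8 = 6868/1469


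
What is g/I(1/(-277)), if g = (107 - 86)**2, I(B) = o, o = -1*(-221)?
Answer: 441/221 ≈ 1.9955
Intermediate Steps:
o = 221
I(B) = 221
g = 441 (g = 21**2 = 441)
g/I(1/(-277)) = 441/221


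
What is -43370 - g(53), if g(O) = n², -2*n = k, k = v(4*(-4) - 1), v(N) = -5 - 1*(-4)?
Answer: -173481/4 ≈ -43370.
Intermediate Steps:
v(N) = -1 (v(N) = -5 + 4 = -1)
k = -1
n = ½ (n = -½*(-1) = ½ ≈ 0.50000)
g(O) = ¼ (g(O) = (½)² = ¼)
-43370 - g(53) = -43370 - 1*¼ = -43370 - ¼ = -173481/4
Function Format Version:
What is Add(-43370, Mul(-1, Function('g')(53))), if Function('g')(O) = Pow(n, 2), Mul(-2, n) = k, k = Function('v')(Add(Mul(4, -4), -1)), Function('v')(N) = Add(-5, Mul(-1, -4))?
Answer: Rational(-173481, 4) ≈ -43370.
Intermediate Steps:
Function('v')(N) = -1 (Function('v')(N) = Add(-5, 4) = -1)
k = -1
n = Rational(1, 2) (n = Mul(Rational(-1, 2), -1) = Rational(1, 2) ≈ 0.50000)
Function('g')(O) = Rational(1, 4) (Function('g')(O) = Pow(Rational(1, 2), 2) = Rational(1, 4))
Add(-43370, Mul(-1, Function('g')(53))) = Add(-43370, Mul(-1, Rational(1, 4))) = Add(-43370, Rational(-1, 4)) = Rational(-173481, 4)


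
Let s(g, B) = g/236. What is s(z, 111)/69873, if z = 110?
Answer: 55/8245014 ≈ 6.6707e-6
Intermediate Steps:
s(g, B) = g/236 (s(g, B) = g*(1/236) = g/236)
s(z, 111)/69873 = ((1/236)*110)/69873 = (55/118)*(1/69873) = 55/8245014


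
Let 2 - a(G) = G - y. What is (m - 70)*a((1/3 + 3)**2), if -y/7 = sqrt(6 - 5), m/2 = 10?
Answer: 7250/9 ≈ 805.56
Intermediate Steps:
m = 20 (m = 2*10 = 20)
y = -7 (y = -7*sqrt(6 - 5) = -7*sqrt(1) = -7*1 = -7)
a(G) = -5 - G (a(G) = 2 - (G - 1*(-7)) = 2 - (G + 7) = 2 - (7 + G) = 2 + (-7 - G) = -5 - G)
(m - 70)*a((1/3 + 3)**2) = (20 - 70)*(-5 - (1/3 + 3)**2) = -50*(-5 - (1/3 + 3)**2) = -50*(-5 - (10/3)**2) = -50*(-5 - 1*100/9) = -50*(-5 - 100/9) = -50*(-145/9) = 7250/9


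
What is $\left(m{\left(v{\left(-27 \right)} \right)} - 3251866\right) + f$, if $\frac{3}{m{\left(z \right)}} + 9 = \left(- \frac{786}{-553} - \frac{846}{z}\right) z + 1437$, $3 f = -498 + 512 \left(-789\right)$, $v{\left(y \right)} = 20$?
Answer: $- \frac{381076906583}{112522} \approx -3.3867 \cdot 10^{6}$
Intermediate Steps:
$f = -134822$ ($f = \frac{-498 + 512 \left(-789\right)}{3} = \frac{-498 - 403968}{3} = \frac{1}{3} \left(-404466\right) = -134822$)
$m{\left(z \right)} = \frac{3}{1428 + z \left(\frac{786}{553} - \frac{846}{z}\right)}$ ($m{\left(z \right)} = \frac{3}{-9 + \left(\left(- \frac{786}{-553} - \frac{846}{z}\right) z + 1437\right)} = \frac{3}{-9 + \left(\left(\left(-786\right) \left(- \frac{1}{553}\right) - \frac{846}{z}\right) z + 1437\right)} = \frac{3}{-9 + \left(\left(\frac{786}{553} - \frac{846}{z}\right) z + 1437\right)} = \frac{3}{-9 + \left(z \left(\frac{786}{553} - \frac{846}{z}\right) + 1437\right)} = \frac{3}{-9 + \left(1437 + z \left(\frac{786}{553} - \frac{846}{z}\right)\right)} = \frac{3}{1428 + z \left(\frac{786}{553} - \frac{846}{z}\right)}$)
$\left(m{\left(v{\left(-27 \right)} \right)} - 3251866\right) + f = \left(\frac{553}{2 \left(53641 + 131 \cdot 20\right)} - 3251866\right) - 134822 = \left(\frac{553}{2 \left(53641 + 2620\right)} - 3251866\right) - 134822 = \left(\frac{553}{2 \cdot 56261} - 3251866\right) - 134822 = \left(\frac{553}{2} \cdot \frac{1}{56261} - 3251866\right) - 134822 = \left(\frac{553}{112522} - 3251866\right) - 134822 = - \frac{365906465499}{112522} - 134822 = - \frac{381076906583}{112522}$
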